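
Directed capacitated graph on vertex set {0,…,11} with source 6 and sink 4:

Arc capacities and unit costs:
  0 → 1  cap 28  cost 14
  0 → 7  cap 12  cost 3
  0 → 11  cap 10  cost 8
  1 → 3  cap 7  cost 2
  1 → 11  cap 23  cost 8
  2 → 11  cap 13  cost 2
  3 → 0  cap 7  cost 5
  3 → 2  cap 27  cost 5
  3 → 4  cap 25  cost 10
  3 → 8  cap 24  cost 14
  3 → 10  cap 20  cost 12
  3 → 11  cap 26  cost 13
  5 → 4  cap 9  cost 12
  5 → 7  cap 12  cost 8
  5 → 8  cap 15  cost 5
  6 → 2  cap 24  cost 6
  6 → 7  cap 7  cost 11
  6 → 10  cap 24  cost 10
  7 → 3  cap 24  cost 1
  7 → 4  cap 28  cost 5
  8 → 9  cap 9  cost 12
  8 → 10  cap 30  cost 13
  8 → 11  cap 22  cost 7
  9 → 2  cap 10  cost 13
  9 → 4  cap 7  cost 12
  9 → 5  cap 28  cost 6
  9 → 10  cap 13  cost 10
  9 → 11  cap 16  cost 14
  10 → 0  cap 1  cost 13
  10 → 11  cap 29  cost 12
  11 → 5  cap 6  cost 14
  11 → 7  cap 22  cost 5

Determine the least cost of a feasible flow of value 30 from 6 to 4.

Minimum cost for 30 units: 677

shortest-cost path #1: 6→7→4 push 7 @ unit cost 16 (adds 112)
shortest-cost path #2: 6→2→11→7→4 push 13 @ unit cost 18 (adds 234)
shortest-cost path #3: 6→10→0→7→4 push 1 @ unit cost 31 (adds 31)
shortest-cost path #4: 6→10→11→7→4 push 7 @ unit cost 32 (adds 224)
shortest-cost path #5: 6→10→11→7→3→4 push 2 @ unit cost 38 (adds 76)
total cost = 677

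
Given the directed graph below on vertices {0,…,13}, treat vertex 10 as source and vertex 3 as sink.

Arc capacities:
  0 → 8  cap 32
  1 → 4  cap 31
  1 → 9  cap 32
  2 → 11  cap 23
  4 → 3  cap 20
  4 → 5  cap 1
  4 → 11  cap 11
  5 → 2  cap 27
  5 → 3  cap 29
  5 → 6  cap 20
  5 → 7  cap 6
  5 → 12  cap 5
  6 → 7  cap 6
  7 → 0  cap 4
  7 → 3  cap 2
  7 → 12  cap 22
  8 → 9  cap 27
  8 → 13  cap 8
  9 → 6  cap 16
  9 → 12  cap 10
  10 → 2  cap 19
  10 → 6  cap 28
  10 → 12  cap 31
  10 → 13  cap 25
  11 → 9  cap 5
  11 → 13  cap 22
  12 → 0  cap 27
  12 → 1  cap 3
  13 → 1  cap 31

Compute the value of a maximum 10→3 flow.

Maximum flow value: 23

augment #1: 10→6→7→3 bottleneck 2, total now 2
augment #2: 10→12→1→4→3 bottleneck 3, total now 5
augment #3: 10→13→1→4→3 bottleneck 17, total now 22
augment #4: 10→13→1→4→5→3 bottleneck 1, total now 23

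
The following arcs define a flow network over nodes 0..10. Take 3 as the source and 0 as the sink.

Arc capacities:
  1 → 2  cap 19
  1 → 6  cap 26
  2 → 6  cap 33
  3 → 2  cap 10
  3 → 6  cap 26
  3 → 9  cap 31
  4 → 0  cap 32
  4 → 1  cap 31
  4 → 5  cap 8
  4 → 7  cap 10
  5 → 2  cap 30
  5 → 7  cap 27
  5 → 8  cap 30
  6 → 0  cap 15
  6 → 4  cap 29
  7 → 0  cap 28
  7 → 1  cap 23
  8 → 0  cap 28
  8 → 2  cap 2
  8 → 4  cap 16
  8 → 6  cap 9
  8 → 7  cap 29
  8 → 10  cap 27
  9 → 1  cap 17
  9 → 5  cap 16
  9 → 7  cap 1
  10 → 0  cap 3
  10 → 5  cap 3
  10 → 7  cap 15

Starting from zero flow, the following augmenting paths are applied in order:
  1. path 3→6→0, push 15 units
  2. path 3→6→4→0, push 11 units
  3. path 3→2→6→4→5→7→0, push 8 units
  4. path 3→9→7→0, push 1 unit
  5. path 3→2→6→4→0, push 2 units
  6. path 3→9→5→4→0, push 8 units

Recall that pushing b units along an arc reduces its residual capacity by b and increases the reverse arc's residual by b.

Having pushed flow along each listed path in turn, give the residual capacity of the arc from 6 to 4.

after path 1 (3→6→0, push 15): res(6,4)=29
after path 2 (3→6→4→0, push 11): res(6,4)=18
after path 3 (3→2→6→4→5→7→0, push 8): res(6,4)=10
after path 4 (3→9→7→0, push 1): res(6,4)=10
after path 5 (3→2→6→4→0, push 2): res(6,4)=8
after path 6 (3→9→5→4→0, push 8): res(6,4)=8

Residual capacity of (6,4): 8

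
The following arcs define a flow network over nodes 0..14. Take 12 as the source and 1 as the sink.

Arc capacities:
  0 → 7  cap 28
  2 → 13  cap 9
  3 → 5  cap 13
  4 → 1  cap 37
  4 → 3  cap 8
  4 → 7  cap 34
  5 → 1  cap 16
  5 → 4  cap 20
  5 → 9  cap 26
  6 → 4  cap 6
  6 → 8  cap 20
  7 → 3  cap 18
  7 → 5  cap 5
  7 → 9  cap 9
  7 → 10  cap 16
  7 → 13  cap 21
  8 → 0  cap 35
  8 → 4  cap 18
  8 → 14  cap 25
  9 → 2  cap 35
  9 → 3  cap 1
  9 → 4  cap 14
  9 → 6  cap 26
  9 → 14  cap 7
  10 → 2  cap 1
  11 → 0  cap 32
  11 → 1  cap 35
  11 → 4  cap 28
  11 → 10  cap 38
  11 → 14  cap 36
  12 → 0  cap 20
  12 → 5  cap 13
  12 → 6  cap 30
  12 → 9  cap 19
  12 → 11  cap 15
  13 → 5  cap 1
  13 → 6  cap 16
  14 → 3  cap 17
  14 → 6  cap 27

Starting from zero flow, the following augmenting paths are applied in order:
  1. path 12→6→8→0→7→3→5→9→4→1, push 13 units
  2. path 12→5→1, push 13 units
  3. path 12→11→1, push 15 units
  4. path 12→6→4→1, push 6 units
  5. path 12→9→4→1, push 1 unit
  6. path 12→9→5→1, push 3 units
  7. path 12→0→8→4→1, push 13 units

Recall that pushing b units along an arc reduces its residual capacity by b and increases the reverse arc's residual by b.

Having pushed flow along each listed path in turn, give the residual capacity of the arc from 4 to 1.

after path 1 (12→6→8→0→7→3→5→9→4→1, push 13): res(4,1)=24
after path 2 (12→5→1, push 13): res(4,1)=24
after path 3 (12→11→1, push 15): res(4,1)=24
after path 4 (12→6→4→1, push 6): res(4,1)=18
after path 5 (12→9→4→1, push 1): res(4,1)=17
after path 6 (12→9→5→1, push 3): res(4,1)=17
after path 7 (12→0→8→4→1, push 13): res(4,1)=4

Residual capacity of (4,1): 4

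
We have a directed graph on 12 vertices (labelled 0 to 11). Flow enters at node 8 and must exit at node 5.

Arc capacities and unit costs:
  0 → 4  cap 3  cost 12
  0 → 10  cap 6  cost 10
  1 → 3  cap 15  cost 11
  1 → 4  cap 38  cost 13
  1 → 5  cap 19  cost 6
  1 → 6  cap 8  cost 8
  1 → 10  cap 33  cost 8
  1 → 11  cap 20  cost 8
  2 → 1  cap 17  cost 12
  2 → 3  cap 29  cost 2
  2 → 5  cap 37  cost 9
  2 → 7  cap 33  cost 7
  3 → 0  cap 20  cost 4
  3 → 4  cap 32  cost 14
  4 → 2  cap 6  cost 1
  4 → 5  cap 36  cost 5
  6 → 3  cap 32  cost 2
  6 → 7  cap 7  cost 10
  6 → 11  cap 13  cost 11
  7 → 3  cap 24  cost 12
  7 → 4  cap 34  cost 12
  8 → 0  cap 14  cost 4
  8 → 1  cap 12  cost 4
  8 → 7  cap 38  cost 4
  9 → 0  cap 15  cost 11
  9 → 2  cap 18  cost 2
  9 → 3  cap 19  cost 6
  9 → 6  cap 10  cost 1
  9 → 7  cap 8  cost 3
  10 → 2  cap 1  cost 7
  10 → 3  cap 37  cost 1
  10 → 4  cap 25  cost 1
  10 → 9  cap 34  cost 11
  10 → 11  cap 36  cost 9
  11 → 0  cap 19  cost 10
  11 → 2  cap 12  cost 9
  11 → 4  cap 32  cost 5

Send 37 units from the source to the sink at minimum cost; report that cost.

shortest-cost path #1: 8→1→5 push 12 @ unit cost 10 (adds 120)
shortest-cost path #2: 8→0→10→4→5 push 6 @ unit cost 20 (adds 120)
shortest-cost path #3: 8→0→4→5 push 3 @ unit cost 21 (adds 63)
shortest-cost path #4: 8→7→4→5 push 16 @ unit cost 21 (adds 336)
total cost = 639

Minimum cost for 37 units: 639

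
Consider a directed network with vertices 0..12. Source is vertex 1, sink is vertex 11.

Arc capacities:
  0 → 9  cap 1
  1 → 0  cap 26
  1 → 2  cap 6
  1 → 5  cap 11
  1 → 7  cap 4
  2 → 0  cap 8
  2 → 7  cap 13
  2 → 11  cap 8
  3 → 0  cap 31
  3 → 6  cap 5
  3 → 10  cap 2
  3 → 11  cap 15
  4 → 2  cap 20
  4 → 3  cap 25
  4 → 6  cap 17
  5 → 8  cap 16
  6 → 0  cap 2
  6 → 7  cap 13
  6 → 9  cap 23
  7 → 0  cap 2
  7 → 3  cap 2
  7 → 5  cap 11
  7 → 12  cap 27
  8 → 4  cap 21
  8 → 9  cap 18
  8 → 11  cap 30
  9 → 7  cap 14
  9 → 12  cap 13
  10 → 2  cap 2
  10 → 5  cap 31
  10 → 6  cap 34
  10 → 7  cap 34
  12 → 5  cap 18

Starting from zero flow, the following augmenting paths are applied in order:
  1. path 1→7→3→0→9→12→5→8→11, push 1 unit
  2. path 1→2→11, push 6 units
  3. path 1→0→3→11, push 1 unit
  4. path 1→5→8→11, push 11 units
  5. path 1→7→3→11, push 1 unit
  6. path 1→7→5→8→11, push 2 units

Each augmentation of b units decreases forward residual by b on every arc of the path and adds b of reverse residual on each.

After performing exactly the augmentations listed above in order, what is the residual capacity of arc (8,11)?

Residual capacity of (8,11): 16

after path 1 (1→7→3→0→9→12→5→8→11, push 1): res(8,11)=29
after path 2 (1→2→11, push 6): res(8,11)=29
after path 3 (1→0→3→11, push 1): res(8,11)=29
after path 4 (1→5→8→11, push 11): res(8,11)=18
after path 5 (1→7→3→11, push 1): res(8,11)=18
after path 6 (1→7→5→8→11, push 2): res(8,11)=16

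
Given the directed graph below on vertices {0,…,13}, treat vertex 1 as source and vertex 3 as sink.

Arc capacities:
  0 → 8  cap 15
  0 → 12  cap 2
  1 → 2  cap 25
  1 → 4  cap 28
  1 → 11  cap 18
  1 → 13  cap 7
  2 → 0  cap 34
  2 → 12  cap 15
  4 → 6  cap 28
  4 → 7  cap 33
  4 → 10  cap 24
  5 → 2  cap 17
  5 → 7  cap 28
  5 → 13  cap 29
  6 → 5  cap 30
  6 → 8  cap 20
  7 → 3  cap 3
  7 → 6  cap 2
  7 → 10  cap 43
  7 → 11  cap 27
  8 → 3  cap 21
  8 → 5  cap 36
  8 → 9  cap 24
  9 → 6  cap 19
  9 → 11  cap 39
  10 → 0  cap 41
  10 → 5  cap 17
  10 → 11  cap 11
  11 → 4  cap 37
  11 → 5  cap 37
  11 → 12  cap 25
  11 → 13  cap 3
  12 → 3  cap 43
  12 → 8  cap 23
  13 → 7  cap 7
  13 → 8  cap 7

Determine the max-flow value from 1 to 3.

Maximum flow value: 66

augment #1: 1→2→12→3 bottleneck 15, total now 15
augment #2: 1→4→7→3 bottleneck 3, total now 18
augment #3: 1→11→12→3 bottleneck 18, total now 36
augment #4: 1→13→8→3 bottleneck 7, total now 43
augment #5: 1→2→0→8→3 bottleneck 10, total now 53
augment #6: 1→4→6→8→3 bottleneck 4, total now 57
augment #7: 1→4→7→11→12→3 bottleneck 7, total now 64
augment #8: 1→4→10→0→12→3 bottleneck 2, total now 66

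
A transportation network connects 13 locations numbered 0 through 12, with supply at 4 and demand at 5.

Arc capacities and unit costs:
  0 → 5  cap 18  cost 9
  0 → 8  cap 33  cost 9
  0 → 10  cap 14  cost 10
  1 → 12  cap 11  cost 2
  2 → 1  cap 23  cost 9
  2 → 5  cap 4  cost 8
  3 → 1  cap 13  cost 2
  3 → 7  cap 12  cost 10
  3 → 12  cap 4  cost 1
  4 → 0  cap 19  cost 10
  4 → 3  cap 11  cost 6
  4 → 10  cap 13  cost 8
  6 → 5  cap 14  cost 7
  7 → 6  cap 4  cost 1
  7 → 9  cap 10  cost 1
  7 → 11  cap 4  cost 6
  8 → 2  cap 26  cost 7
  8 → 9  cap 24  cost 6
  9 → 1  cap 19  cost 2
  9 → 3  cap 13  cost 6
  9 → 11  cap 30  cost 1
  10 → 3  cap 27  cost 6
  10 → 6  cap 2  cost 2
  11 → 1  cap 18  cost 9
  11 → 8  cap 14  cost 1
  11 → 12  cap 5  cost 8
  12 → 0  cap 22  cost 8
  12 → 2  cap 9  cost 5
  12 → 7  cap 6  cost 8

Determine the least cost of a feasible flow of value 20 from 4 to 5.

Minimum cost for 20 units: 376

shortest-cost path #1: 4→10→6→5 push 2 @ unit cost 17 (adds 34)
shortest-cost path #2: 4→0→5 push 18 @ unit cost 19 (adds 342)
total cost = 376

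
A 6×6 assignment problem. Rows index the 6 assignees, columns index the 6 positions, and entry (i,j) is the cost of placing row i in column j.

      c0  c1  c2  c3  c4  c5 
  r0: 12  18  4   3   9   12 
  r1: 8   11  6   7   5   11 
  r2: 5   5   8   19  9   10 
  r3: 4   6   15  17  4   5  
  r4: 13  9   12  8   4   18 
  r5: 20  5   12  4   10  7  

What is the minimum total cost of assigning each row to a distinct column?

optimal assignment: row0→col3 (cost 3), row1→col2 (cost 6), row2→col0 (cost 5), row3→col5 (cost 5), row4→col4 (cost 4), row5→col1 (cost 5)
total = 3 + 6 + 5 + 5 + 4 + 5 = 28

Minimum assignment cost: 28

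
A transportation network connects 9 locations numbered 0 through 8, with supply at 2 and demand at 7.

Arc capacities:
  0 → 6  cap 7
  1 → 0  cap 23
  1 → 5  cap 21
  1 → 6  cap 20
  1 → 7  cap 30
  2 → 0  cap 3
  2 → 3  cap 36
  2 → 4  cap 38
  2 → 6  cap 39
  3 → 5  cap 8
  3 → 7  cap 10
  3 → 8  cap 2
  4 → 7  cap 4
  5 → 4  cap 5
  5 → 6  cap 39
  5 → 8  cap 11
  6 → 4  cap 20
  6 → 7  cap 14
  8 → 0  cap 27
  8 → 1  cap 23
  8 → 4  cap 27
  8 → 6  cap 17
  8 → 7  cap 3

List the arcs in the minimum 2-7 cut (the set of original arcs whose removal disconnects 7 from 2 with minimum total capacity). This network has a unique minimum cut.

Min-cut arcs: {(3,5), (3,7), (3,8), (4,7), (6,7)} (total capacity 38)

augment #1: 2→3→7 push 10
augment #2: 2→4→7 push 4
augment #3: 2→6→7 push 14
augment #4: 2→3→8→7 push 2
augment #5: 2→3→5→8→7 push 1
augment #6: 2→3→5→8→1→7 push 7
max flow = 38; residual-reachable set from 2 gives S-side
cut edges (S→T): {(3,5), (3,7), (3,8), (4,7), (6,7)} total cap 38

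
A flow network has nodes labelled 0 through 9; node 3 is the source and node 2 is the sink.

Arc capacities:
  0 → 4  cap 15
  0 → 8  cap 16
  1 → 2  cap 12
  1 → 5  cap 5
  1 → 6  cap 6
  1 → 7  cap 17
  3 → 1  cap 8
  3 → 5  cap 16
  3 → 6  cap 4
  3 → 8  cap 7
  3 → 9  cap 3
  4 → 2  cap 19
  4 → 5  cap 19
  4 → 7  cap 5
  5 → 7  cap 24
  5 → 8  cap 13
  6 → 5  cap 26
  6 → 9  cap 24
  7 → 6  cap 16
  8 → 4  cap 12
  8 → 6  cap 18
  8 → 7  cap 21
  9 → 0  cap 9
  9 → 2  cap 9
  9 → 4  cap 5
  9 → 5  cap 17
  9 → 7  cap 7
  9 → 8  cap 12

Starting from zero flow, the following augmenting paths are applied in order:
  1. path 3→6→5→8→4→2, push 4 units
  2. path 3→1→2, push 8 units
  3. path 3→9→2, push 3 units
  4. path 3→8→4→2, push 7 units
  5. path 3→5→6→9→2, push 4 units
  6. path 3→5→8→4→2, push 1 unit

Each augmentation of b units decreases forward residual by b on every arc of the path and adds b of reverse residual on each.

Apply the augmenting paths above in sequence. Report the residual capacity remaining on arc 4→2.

Residual capacity of (4,2): 7

after path 1 (3→6→5→8→4→2, push 4): res(4,2)=15
after path 2 (3→1→2, push 8): res(4,2)=15
after path 3 (3→9→2, push 3): res(4,2)=15
after path 4 (3→8→4→2, push 7): res(4,2)=8
after path 5 (3→5→6→9→2, push 4): res(4,2)=8
after path 6 (3→5→8→4→2, push 1): res(4,2)=7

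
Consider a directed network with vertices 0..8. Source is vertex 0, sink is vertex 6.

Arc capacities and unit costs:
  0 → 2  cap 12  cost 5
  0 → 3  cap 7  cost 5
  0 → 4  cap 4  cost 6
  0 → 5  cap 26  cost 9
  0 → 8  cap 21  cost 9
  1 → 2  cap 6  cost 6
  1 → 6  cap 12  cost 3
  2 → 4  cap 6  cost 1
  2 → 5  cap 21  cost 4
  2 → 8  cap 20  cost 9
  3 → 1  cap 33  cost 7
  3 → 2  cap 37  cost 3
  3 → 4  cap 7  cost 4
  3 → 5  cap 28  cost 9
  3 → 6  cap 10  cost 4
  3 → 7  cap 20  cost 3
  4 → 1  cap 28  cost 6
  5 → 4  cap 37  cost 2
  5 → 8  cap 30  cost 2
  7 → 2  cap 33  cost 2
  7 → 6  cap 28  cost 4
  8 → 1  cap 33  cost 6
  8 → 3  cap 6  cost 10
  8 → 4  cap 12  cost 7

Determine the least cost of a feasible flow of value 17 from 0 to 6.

shortest-cost path #1: 0→3→6 push 7 @ unit cost 9 (adds 63)
shortest-cost path #2: 0→4→1→6 push 4 @ unit cost 15 (adds 60)
shortest-cost path #3: 0→2→4→1→6 push 6 @ unit cost 15 (adds 90)
total cost = 213

Minimum cost for 17 units: 213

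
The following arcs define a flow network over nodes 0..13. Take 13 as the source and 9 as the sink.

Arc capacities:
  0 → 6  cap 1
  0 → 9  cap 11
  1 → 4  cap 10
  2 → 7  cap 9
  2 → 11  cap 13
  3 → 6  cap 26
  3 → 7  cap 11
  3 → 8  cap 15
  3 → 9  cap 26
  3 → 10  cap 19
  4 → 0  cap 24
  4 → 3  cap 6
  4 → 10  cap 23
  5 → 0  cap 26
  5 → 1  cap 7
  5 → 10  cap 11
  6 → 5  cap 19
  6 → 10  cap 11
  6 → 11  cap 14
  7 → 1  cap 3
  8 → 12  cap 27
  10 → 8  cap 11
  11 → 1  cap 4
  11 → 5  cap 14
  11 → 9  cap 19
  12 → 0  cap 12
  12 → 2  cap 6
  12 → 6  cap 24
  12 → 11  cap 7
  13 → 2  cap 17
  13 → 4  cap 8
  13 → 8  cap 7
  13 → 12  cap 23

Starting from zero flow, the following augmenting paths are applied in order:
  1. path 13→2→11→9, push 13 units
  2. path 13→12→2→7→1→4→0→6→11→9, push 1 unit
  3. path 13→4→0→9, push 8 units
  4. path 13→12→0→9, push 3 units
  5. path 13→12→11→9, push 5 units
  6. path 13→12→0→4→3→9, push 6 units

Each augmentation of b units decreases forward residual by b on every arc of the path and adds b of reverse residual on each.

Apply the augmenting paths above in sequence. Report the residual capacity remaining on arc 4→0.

Residual capacity of (4,0): 21

after path 1 (13→2→11→9, push 13): res(4,0)=24
after path 2 (13→12→2→7→1→4→0→6→11→9, push 1): res(4,0)=23
after path 3 (13→4→0→9, push 8): res(4,0)=15
after path 4 (13→12→0→9, push 3): res(4,0)=15
after path 5 (13→12→11→9, push 5): res(4,0)=15
after path 6 (13→12→0→4→3→9, push 6): res(4,0)=21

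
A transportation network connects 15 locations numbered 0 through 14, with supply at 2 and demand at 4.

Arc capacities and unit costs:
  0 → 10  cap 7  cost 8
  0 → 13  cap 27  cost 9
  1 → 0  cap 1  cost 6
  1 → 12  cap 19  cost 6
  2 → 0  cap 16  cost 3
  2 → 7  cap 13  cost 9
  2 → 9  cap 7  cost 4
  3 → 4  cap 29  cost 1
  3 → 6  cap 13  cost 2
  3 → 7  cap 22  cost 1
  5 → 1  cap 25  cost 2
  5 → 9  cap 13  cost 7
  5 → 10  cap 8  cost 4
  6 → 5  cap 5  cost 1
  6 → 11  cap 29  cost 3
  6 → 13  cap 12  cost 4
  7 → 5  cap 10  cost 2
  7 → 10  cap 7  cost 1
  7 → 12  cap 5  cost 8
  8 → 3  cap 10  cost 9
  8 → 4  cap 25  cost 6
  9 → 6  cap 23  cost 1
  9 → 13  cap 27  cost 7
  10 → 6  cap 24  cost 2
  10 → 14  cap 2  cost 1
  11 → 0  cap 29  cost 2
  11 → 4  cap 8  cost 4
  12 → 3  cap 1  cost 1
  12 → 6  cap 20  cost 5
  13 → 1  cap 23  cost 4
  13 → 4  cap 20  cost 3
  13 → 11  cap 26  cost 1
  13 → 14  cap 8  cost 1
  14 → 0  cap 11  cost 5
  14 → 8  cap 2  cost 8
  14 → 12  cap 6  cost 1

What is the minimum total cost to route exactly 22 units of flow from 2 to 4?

shortest-cost path #1: 2→9→6→11→4 push 7 @ unit cost 12 (adds 84)
shortest-cost path #2: 2→7→10→14→12→3→4 push 1 @ unit cost 14 (adds 14)
shortest-cost path #3: 2→0→13→4 push 14 @ unit cost 15 (adds 210)
total cost = 308

Minimum cost for 22 units: 308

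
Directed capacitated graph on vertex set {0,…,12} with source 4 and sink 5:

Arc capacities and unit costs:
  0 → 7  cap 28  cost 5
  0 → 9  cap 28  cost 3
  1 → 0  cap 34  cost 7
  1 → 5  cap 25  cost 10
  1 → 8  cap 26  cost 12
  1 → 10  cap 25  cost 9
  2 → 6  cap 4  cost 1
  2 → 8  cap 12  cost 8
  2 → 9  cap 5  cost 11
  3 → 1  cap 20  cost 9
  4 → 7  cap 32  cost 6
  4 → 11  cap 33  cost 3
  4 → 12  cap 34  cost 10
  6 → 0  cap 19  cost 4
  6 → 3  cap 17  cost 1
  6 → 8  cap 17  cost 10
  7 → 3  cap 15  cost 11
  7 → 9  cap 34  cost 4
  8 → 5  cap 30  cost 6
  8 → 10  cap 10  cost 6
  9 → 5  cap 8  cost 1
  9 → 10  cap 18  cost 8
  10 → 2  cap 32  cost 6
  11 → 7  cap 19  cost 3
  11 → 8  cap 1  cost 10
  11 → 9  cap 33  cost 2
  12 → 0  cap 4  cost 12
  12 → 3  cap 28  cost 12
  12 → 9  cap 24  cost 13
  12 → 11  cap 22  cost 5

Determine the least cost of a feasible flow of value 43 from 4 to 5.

shortest-cost path #1: 4→11→9→5 push 8 @ unit cost 6 (adds 48)
shortest-cost path #2: 4→11→8→5 push 1 @ unit cost 19 (adds 19)
shortest-cost path #3: 4→11→9→10→2→8→5 push 12 @ unit cost 33 (adds 396)
shortest-cost path #4: 4→7→3→1→5 push 15 @ unit cost 36 (adds 540)
shortest-cost path #5: 4→11→9→10→2→6→8→5 push 4 @ unit cost 36 (adds 144)
shortest-cost path #6: 4→12→3→1→5 push 3 @ unit cost 41 (adds 123)
total cost = 1270

Minimum cost for 43 units: 1270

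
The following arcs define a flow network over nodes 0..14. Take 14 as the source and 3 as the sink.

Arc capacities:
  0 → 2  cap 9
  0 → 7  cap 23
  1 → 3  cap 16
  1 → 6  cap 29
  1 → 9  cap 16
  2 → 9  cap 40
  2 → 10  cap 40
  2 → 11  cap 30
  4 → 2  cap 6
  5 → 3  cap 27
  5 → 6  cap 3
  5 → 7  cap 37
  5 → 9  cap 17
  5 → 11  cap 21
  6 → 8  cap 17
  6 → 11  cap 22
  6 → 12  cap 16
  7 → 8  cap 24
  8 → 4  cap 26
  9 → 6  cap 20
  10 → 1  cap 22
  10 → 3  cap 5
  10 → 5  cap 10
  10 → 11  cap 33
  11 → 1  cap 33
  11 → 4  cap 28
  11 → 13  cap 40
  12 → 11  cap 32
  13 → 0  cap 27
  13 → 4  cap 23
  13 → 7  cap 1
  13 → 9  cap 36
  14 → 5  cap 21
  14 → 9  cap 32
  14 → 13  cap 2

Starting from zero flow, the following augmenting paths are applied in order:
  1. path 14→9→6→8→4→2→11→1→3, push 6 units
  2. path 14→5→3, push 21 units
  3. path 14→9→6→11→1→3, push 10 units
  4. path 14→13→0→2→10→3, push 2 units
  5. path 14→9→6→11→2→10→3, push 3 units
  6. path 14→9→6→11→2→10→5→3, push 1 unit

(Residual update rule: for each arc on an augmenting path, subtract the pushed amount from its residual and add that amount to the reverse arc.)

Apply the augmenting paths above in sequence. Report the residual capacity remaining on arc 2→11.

after path 1 (14→9→6→8→4→2→11→1→3, push 6): res(2,11)=24
after path 2 (14→5→3, push 21): res(2,11)=24
after path 3 (14→9→6→11→1→3, push 10): res(2,11)=24
after path 4 (14→13→0→2→10→3, push 2): res(2,11)=24
after path 5 (14→9→6→11→2→10→3, push 3): res(2,11)=27
after path 6 (14→9→6→11→2→10→5→3, push 1): res(2,11)=28

Residual capacity of (2,11): 28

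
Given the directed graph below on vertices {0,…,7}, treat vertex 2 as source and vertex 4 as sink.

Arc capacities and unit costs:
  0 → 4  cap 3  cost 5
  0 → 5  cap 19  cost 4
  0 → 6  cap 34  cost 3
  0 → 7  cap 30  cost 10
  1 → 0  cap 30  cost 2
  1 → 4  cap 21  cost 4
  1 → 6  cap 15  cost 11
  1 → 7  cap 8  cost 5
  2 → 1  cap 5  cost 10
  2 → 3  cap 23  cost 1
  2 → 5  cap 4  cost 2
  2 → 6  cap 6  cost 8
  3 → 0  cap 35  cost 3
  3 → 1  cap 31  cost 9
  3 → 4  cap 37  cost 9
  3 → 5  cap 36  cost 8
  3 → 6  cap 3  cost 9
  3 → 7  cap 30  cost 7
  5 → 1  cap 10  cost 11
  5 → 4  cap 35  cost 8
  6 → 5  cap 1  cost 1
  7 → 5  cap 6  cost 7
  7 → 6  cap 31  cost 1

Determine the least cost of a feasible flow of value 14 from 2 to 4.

Minimum cost for 14 units: 137

shortest-cost path #1: 2→3→0→4 push 3 @ unit cost 9 (adds 27)
shortest-cost path #2: 2→3→4 push 11 @ unit cost 10 (adds 110)
total cost = 137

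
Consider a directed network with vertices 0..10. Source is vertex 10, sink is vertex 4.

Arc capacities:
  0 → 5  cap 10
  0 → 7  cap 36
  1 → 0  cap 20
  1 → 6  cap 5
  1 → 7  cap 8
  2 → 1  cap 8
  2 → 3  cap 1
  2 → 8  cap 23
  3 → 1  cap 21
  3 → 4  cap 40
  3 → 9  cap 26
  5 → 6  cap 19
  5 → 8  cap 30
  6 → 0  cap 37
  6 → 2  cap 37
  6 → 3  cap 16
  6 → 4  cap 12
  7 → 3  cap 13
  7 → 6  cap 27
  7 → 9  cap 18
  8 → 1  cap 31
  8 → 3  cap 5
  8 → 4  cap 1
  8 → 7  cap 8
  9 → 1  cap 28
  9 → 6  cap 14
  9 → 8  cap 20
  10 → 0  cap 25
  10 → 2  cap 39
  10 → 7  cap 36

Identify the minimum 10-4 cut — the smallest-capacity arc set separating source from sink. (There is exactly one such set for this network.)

Min-cut arcs: {(2,3), (6,3), (6,4), (7,3), (8,3), (8,4)} (total capacity 48)

augment #1: 10→2→3→4 push 1
augment #2: 10→2→8→4 push 1
augment #3: 10→7→3→4 push 13
augment #4: 10→7→6→4 push 12
augment #5: 10→2→8→3→4 push 5
augment #6: 10→7→6→3→4 push 11
augment #7: 10→0→5→6→3→4 push 5
max flow = 48; residual-reachable set from 10 gives S-side
cut edges (S→T): {(2,3), (6,3), (6,4), (7,3), (8,3), (8,4)} total cap 48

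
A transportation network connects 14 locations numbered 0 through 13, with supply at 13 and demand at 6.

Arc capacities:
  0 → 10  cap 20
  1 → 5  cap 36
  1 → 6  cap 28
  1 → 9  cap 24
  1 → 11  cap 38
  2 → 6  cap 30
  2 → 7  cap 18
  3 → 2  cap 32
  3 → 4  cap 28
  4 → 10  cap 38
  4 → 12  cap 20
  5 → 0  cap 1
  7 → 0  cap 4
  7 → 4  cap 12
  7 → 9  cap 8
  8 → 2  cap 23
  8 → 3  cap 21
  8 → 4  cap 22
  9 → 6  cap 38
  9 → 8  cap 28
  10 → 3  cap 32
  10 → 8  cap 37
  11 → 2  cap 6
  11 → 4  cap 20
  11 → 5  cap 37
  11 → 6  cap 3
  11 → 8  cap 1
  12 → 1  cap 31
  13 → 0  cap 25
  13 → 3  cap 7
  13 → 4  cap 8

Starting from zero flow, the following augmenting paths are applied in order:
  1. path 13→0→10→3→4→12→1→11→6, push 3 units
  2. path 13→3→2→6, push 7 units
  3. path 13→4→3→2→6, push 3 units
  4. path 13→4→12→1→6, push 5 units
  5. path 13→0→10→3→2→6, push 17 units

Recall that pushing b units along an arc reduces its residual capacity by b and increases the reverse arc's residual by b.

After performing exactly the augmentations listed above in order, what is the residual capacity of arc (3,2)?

Residual capacity of (3,2): 5

after path 1 (13→0→10→3→4→12→1→11→6, push 3): res(3,2)=32
after path 2 (13→3→2→6, push 7): res(3,2)=25
after path 3 (13→4→3→2→6, push 3): res(3,2)=22
after path 4 (13→4→12→1→6, push 5): res(3,2)=22
after path 5 (13→0→10→3→2→6, push 17): res(3,2)=5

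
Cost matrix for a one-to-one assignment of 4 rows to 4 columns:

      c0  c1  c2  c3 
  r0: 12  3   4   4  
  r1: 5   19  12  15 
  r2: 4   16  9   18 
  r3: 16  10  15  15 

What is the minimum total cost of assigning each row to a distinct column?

optimal assignment: row0→col3 (cost 4), row1→col0 (cost 5), row2→col2 (cost 9), row3→col1 (cost 10)
total = 4 + 5 + 9 + 10 = 28

Minimum assignment cost: 28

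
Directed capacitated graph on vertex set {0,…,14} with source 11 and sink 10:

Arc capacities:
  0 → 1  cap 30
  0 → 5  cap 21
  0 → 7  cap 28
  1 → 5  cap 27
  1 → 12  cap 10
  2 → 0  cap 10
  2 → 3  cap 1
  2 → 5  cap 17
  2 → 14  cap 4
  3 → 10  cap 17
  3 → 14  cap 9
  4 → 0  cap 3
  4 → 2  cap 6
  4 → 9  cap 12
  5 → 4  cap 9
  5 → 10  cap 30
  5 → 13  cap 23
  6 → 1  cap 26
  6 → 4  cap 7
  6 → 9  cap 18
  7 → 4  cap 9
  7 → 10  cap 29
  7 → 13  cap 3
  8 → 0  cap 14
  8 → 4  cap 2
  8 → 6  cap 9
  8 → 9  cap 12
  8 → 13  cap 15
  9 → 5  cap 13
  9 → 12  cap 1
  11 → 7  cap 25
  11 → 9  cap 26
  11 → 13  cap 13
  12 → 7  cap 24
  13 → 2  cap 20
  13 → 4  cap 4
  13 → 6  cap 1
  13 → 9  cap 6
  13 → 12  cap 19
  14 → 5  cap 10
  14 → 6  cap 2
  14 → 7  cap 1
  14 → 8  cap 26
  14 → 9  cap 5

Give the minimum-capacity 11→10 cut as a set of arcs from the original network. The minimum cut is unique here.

Min-cut arcs: {(9,5), (9,12), (11,7), (11,13)} (total capacity 52)

augment #1: 11→7→10 push 25
augment #2: 11→9→5→10 push 13
augment #3: 11→9→12→7→10 push 1
augment #4: 11→13→2→3→10 push 1
augment #5: 11→13→2→5→10 push 12
max flow = 52; residual-reachable set from 11 gives S-side
cut edges (S→T): {(9,5), (9,12), (11,7), (11,13)} total cap 52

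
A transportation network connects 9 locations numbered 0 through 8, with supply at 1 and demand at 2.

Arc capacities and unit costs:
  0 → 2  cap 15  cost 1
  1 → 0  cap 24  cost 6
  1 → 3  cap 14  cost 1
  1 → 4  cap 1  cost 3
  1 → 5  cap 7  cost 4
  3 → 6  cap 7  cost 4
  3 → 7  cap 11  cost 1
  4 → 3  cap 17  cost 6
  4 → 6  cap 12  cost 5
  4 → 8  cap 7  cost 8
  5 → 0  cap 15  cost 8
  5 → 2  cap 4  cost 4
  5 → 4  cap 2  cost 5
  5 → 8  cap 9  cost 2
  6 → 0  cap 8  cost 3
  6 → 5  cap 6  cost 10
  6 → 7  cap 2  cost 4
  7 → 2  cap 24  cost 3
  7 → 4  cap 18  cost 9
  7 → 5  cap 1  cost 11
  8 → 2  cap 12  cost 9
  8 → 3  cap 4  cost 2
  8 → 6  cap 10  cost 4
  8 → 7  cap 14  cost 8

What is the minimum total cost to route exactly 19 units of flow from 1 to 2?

Minimum cost for 19 units: 111

shortest-cost path #1: 1→3→7→2 push 11 @ unit cost 5 (adds 55)
shortest-cost path #2: 1→0→2 push 8 @ unit cost 7 (adds 56)
total cost = 111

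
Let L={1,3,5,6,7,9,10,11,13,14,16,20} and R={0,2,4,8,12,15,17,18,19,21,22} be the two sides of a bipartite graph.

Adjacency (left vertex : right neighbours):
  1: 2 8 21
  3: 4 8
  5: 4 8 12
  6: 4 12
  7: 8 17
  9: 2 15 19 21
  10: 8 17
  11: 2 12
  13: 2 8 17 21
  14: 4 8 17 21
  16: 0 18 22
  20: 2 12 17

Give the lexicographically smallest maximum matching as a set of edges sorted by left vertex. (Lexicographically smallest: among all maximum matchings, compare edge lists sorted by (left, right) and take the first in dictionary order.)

Lex-smallest maximum matching: {(1,2), (3,4), (5,8), (6,12), (7,17), (9,15), (13,21), (16,0)}

|M| = 8 (so the lex-smallest maximum matching has 8 edges)
process left vertices in ascending order; for each, take the smallest-labelled available neighbour that still permits 8 edges overall, or leave it unmatched if none does
lex-smallest matching: {1-2, 3-4, 5-8, 6-12, 7-17, 9-15, 13-21, 16-0}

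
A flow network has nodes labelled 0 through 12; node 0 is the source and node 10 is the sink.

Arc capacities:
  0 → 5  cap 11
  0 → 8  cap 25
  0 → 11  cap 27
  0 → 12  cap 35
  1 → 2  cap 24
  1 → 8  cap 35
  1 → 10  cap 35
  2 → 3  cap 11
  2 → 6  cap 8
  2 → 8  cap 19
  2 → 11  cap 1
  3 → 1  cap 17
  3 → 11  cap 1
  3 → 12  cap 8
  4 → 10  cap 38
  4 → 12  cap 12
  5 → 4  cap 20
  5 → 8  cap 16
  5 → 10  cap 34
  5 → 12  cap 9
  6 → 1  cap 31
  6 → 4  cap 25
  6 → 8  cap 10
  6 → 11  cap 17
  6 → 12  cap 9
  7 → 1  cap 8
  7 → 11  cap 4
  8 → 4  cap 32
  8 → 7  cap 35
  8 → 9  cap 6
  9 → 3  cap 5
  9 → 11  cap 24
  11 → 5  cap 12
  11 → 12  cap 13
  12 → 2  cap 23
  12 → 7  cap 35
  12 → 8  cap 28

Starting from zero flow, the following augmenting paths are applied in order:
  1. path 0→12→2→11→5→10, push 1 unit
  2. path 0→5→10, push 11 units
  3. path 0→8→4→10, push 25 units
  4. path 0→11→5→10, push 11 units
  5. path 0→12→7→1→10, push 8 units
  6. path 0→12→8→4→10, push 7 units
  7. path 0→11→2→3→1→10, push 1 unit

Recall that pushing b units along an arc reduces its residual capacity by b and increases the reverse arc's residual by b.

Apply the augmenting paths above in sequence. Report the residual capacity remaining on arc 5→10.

Residual capacity of (5,10): 11

after path 1 (0→12→2→11→5→10, push 1): res(5,10)=33
after path 2 (0→5→10, push 11): res(5,10)=22
after path 3 (0→8→4→10, push 25): res(5,10)=22
after path 4 (0→11→5→10, push 11): res(5,10)=11
after path 5 (0→12→7→1→10, push 8): res(5,10)=11
after path 6 (0→12→8→4→10, push 7): res(5,10)=11
after path 7 (0→11→2→3→1→10, push 1): res(5,10)=11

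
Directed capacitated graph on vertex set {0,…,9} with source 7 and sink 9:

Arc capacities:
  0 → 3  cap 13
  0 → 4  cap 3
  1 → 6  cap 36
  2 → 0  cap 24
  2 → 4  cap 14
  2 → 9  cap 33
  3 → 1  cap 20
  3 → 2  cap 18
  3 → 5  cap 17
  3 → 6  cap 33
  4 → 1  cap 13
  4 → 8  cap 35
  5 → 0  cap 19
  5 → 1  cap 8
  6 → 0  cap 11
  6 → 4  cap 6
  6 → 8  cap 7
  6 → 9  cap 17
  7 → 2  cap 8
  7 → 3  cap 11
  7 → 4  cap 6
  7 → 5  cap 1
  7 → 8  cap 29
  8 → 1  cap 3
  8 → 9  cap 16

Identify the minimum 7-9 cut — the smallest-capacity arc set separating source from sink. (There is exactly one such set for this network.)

Min-cut arcs: {(7,2), (7,3), (7,4), (7,5), (8,1), (8,9)} (total capacity 45)

augment #1: 7→2→9 push 8
augment #2: 7→8→9 push 16
augment #3: 7→3→2→9 push 11
augment #4: 7→4→1→6→9 push 6
augment #5: 7→5→1→6→9 push 1
augment #6: 7→8→1→6→9 push 3
max flow = 45; residual-reachable set from 7 gives S-side
cut edges (S→T): {(7,2), (7,3), (7,4), (7,5), (8,1), (8,9)} total cap 45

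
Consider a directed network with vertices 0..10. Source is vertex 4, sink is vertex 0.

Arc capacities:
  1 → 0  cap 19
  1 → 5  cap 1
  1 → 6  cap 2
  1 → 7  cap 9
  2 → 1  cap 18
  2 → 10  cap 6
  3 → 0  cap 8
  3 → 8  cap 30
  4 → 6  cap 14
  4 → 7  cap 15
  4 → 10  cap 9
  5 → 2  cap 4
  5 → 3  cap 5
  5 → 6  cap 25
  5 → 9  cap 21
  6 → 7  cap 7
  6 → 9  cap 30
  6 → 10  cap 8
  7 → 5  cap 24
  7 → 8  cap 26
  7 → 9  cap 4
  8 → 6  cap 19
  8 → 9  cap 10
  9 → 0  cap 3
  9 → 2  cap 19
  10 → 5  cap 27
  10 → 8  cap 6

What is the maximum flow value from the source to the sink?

Maximum flow value: 26

augment #1: 4→6→9→0 bottleneck 3, total now 3
augment #2: 4→7→5→3→0 bottleneck 5, total now 8
augment #3: 4→6→9→2→1→0 bottleneck 11, total now 19
augment #4: 4→7→5→2→1→0 bottleneck 4, total now 23
augment #5: 4→7→9→2→1→0 bottleneck 3, total now 26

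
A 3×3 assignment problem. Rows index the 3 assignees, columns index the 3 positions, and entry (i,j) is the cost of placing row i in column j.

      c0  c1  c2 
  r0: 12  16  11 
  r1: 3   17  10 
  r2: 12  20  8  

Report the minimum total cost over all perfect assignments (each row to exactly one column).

optimal assignment: row0→col1 (cost 16), row1→col0 (cost 3), row2→col2 (cost 8)
total = 16 + 3 + 8 = 27

Minimum assignment cost: 27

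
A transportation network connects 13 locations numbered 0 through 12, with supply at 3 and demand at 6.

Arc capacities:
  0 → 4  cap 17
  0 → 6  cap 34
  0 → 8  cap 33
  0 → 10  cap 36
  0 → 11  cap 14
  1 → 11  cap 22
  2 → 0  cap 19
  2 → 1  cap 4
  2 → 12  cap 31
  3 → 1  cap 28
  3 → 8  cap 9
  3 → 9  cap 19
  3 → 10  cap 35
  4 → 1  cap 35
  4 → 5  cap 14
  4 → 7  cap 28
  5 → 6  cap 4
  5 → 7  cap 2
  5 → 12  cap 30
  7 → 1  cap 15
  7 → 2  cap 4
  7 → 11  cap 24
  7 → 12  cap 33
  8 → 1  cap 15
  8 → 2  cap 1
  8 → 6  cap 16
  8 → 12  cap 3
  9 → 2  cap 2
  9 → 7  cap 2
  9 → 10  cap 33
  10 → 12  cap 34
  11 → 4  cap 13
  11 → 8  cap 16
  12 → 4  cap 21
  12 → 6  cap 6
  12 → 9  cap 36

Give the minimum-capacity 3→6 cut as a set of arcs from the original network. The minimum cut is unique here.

Min-cut arcs: {(5,6), (7,2), (8,2), (8,6), (9,2), (12,6)} (total capacity 33)

augment #1: 3→8→6 push 9
augment #2: 3→10→12→6 push 6
augment #3: 3→1→11→8→6 push 7
augment #4: 3→9→2→0→6 push 2
augment #5: 3→1→11→4→5→6 push 4
augment #6: 3→9→7→2→0→6 push 2
augment #7: 3→1→11→8→2→0→6 push 1
augment #8: 3→1→11→4→7→2→0→6 push 2
max flow = 33; residual-reachable set from 3 gives S-side
cut edges (S→T): {(5,6), (7,2), (8,2), (8,6), (9,2), (12,6)} total cap 33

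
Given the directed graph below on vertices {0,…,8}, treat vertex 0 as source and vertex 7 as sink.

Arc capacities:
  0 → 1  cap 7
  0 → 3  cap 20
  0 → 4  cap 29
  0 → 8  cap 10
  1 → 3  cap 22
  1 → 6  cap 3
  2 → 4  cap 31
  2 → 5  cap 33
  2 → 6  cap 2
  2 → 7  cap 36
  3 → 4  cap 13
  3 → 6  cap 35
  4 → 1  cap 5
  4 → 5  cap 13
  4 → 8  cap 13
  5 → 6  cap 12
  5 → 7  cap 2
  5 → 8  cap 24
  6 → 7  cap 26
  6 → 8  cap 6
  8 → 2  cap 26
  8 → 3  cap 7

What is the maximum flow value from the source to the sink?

Maximum flow value: 54

augment #1: 0→1→6→7 bottleneck 3, total now 3
augment #2: 0→3→6→7 bottleneck 20, total now 23
augment #3: 0→4→5→7 bottleneck 2, total now 25
augment #4: 0→8→2→7 bottleneck 10, total now 35
augment #5: 0→1→3→6→7 bottleneck 3, total now 38
augment #6: 0→4→8→2→7 bottleneck 13, total now 51
augment #7: 0→4→5→8→2→7 bottleneck 3, total now 54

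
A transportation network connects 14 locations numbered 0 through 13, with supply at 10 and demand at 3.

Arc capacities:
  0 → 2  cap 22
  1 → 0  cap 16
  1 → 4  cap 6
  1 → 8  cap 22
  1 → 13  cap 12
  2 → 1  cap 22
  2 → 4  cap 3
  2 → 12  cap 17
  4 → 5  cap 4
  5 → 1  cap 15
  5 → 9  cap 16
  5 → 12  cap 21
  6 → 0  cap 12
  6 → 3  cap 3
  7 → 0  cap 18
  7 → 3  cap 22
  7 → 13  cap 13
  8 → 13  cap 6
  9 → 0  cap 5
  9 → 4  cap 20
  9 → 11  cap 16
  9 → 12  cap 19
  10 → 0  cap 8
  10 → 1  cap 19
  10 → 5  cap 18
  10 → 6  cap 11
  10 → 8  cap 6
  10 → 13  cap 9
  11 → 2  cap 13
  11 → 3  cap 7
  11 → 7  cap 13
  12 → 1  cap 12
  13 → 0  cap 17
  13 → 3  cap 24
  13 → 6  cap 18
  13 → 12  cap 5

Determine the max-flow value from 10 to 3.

Maximum flow value: 43

augment #1: 10→6→3 bottleneck 3, total now 3
augment #2: 10→13→3 bottleneck 9, total now 12
augment #3: 10→1→13→3 bottleneck 12, total now 24
augment #4: 10→8→13→3 bottleneck 3, total now 27
augment #5: 10→5→9→11→3 bottleneck 7, total now 34
augment #6: 10→5→9→11→7→3 bottleneck 9, total now 43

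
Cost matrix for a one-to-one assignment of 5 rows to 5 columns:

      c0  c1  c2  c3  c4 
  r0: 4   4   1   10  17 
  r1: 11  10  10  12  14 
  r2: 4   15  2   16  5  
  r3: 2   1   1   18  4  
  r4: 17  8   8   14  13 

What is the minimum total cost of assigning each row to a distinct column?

optimal assignment: row0→col2 (cost 1), row1→col3 (cost 12), row2→col4 (cost 5), row3→col0 (cost 2), row4→col1 (cost 8)
total = 1 + 12 + 5 + 2 + 8 = 28

Minimum assignment cost: 28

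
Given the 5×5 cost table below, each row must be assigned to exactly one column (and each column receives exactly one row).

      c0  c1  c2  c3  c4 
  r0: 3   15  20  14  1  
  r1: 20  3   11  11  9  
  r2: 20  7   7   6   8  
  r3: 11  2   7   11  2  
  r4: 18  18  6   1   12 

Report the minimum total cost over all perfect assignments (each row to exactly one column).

optimal assignment: row0→col0 (cost 3), row1→col1 (cost 3), row2→col2 (cost 7), row3→col4 (cost 2), row4→col3 (cost 1)
total = 3 + 3 + 7 + 2 + 1 = 16

Minimum assignment cost: 16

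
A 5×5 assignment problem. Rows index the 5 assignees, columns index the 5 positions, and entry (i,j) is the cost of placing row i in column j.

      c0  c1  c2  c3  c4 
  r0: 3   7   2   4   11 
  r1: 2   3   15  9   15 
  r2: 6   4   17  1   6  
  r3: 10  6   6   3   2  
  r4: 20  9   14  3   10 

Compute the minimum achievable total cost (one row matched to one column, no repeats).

Minimum assignment cost: 13

optimal assignment: row0→col2 (cost 2), row1→col0 (cost 2), row2→col1 (cost 4), row3→col4 (cost 2), row4→col3 (cost 3)
total = 2 + 2 + 4 + 2 + 3 = 13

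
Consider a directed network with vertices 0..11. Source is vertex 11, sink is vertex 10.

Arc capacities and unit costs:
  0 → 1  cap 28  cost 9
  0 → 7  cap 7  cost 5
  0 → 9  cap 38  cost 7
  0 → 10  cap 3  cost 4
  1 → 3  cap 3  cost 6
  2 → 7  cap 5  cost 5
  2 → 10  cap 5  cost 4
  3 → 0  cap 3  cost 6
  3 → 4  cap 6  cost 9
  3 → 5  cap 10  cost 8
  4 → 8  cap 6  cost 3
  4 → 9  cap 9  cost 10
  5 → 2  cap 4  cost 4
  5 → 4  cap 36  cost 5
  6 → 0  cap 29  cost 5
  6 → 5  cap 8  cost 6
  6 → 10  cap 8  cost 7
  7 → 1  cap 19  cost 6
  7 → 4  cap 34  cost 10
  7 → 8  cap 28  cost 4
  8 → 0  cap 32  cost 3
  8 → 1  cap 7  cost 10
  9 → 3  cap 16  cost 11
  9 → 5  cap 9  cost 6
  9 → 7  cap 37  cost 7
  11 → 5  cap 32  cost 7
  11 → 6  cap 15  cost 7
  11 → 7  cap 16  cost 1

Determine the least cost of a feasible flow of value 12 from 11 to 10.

shortest-cost path #1: 11→7→8→0→10 push 3 @ unit cost 12 (adds 36)
shortest-cost path #2: 11→6→10 push 8 @ unit cost 14 (adds 112)
shortest-cost path #3: 11→5→2→10 push 1 @ unit cost 15 (adds 15)
total cost = 163

Minimum cost for 12 units: 163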